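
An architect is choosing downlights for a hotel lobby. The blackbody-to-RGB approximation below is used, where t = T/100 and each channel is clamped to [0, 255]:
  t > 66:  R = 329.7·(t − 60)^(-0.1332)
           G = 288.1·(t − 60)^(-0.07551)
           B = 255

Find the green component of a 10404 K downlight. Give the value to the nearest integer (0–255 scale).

216

t = 10404/100 = 104.04; the t > 66 branch applies.
G = 288.1·(104.04 − 60)^(-0.07551) = 288.1·44.04^(-0.07551) = 288.1·0.75140 = 216.479.
Rounded: 216.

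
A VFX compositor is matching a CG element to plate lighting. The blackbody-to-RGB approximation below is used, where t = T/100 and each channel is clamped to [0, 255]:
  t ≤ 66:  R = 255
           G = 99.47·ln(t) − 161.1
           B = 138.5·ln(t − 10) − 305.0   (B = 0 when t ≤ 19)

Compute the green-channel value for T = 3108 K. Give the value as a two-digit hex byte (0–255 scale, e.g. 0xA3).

t = 3108/100 = 31.08; the t ≤ 66 branch applies.
G = 99.47·ln 31.08 − 161.1 = 99.47·3.4366 − 161.1 = 180.735.
Rounded: 181; in hex, 0xB5.

0xB5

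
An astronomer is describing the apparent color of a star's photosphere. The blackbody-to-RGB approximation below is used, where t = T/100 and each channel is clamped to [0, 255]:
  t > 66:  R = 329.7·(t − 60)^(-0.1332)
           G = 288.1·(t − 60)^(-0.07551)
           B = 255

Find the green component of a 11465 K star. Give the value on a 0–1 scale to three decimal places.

t = 11465/100 = 114.65; the t > 66 branch applies.
G = 288.1·(114.65 − 60)^(-0.07551) = 288.1·54.65^(-0.07551) = 288.1·0.73926 = 212.980.
On a 0–1 scale: 212.980/255 = 0.8352 → 0.835.

0.835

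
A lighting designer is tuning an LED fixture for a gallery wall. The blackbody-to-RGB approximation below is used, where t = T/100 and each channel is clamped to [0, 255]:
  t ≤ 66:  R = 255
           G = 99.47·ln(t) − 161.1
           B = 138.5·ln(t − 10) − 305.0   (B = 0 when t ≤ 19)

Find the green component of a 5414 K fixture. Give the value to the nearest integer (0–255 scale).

236

t = 5414/100 = 54.14; the t ≤ 66 branch applies.
G = 99.47·ln 54.14 − 161.1 = 99.47·3.9916 − 161.1 = 235.942.
Rounded: 236.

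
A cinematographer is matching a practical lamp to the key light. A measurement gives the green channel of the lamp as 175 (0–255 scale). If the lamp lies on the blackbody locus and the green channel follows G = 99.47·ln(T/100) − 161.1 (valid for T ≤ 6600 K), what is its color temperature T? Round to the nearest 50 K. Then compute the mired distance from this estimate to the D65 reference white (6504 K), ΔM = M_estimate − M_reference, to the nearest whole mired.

ln t = (175 + 161.1) / 99.47 = 3.3789.
t = e^3.3789 = 29.339.
T = 100·t = 2934 K → 2950 K to the nearest 50 K.
M_estimate = 10⁶/2950 = 338.98; M_reference = 10⁶/6504 = 153.75.
ΔM = 338.98 − 153.75 = 185.23 → +185 mireds.

+185 mireds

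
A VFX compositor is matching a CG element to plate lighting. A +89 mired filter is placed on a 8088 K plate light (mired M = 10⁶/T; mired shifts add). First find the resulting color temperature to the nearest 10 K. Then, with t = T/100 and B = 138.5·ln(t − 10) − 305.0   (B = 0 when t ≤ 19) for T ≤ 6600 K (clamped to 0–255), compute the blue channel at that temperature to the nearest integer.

M_in = 10⁶/8088 = 123.64; M_out = 123.64 + (+89) = 212.64.
T_out = 10⁶/212.64 = 4702.8 K → 4700 K; t = 47.
B = 138.5·ln(47 − 10) − 305.0 = 138.5·ln 37 − 305.0 = 138.5·3.6109 − 305.0 = 195.112.
Rounded: 195.

195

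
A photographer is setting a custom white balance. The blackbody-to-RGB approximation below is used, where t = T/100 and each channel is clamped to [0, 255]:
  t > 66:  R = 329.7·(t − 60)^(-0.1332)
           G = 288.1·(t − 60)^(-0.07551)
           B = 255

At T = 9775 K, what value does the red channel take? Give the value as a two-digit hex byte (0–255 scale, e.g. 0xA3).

0xCB

t = 9775/100 = 97.75; the t > 66 branch applies.
R = 329.7·(97.75 − 60)^(-0.1332) = 329.7·37.75^(-0.1332) = 329.7·0.61653 = 203.270.
Rounded: 203; in hex, 0xCB.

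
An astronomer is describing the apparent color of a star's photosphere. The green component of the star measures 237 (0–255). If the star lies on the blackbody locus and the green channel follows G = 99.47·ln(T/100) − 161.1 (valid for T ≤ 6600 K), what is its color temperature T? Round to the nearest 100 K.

ln t = (237 + 161.1) / 99.47 = 4.0022.
t = e^4.0022 = 54.719.
T = 100·t = 5472 K → 5500 K to the nearest 100 K.

5500 K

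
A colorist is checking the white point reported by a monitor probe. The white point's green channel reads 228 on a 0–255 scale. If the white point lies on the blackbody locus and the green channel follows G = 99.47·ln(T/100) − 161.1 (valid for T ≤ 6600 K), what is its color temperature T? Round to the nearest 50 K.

ln t = (228 + 161.1) / 99.47 = 3.9117.
t = e^3.9117 = 49.985.
T = 100·t = 4999 K → 5000 K to the nearest 50 K.

5000 K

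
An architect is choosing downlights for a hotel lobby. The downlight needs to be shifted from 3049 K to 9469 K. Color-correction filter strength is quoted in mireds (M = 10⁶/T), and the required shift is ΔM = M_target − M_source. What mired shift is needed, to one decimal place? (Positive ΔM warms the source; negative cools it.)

M_source = 10⁶/3049 = 327.976; M_target = 10⁶/9469 = 105.608.
ΔM = 105.608 − 327.976 = -222.369 → -222.4 mireds, a cooling shift.

-222.4 mireds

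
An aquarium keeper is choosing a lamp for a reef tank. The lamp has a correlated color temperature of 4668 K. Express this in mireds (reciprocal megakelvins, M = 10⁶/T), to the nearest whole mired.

214 mireds

M = 10⁶ / 4668 = 214.225 → 214 mireds.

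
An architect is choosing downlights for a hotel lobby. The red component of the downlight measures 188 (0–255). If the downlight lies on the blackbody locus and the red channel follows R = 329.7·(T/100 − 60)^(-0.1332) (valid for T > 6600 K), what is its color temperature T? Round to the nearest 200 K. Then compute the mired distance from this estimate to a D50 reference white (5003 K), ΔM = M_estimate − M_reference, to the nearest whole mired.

-122 mireds

(t − 60)^(-0.1332) = 188/329.7 = 0.57022.
t − 60 = 0.57022^(1/-0.1332) = 0.57022^(-7.508) = 67.848, so t = 127.848.
T = 100·t = 12785 K → 12800 K to the nearest 200 K.
M_estimate = 10⁶/12800 = 78.12; M_reference = 10⁶/5003 = 199.88.
ΔM = 78.12 − 199.88 = -121.76 → -122 mireds.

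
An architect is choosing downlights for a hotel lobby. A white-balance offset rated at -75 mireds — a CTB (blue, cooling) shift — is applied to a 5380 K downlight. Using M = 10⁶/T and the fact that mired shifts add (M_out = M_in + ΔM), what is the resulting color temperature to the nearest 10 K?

M_in = 10⁶/5380 = 185.87 mireds.
M_out = 185.87 + (-75) = 110.87 mireds.
T_out = 10⁶/110.87 = 9019.3 K → 9020 K.

9020 K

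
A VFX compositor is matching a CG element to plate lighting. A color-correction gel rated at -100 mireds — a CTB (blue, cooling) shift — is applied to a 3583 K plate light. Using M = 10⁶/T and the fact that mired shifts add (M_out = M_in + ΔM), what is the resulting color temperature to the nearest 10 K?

5580 K

M_in = 10⁶/3583 = 279.10 mireds.
M_out = 279.10 + (-100) = 179.10 mireds.
T_out = 10⁶/179.10 = 5583.6 K → 5580 K.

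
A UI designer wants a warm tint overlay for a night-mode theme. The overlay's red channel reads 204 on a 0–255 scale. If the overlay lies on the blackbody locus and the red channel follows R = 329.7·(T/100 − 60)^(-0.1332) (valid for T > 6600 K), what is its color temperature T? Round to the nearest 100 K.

(t − 60)^(-0.1332) = 204/329.7 = 0.61874.
t − 60 = 0.61874^(1/-0.1332) = 0.61874^(-7.508) = 36.748, so t = 96.748.
T = 100·t = 9675 K → 9700 K to the nearest 100 K.

9700 K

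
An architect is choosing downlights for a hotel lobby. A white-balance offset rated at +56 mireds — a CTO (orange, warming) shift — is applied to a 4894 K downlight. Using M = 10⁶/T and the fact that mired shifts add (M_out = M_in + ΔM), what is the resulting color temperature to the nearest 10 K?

3840 K

M_in = 10⁶/4894 = 204.33 mireds.
M_out = 204.33 + (+56) = 260.33 mireds.
T_out = 10⁶/260.33 = 3841.3 K → 3840 K.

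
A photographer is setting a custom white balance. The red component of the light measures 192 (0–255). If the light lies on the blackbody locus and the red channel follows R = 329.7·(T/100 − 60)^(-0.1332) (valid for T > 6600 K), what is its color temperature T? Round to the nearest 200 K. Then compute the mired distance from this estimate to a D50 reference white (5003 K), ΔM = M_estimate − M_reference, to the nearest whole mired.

-115 mireds

(t − 60)^(-0.1332) = 192/329.7 = 0.58235.
t − 60 = 0.58235^(1/-0.1332) = 0.58235^(-7.508) = 57.929, so t = 117.929.
T = 100·t = 11793 K → 11800 K to the nearest 200 K.
M_estimate = 10⁶/11800 = 84.75; M_reference = 10⁶/5003 = 199.88.
ΔM = 84.75 − 199.88 = -115.13 → -115 mireds.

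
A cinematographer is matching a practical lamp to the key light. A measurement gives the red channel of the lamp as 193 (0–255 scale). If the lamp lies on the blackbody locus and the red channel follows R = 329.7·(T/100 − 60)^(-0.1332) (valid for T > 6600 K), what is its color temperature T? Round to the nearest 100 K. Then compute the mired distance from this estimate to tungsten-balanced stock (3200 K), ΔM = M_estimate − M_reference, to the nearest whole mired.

-226 mireds

(t − 60)^(-0.1332) = 193/329.7 = 0.58538.
t − 60 = 0.58538^(1/-0.1332) = 0.58538^(-7.508) = 55.713, so t = 115.713.
T = 100·t = 11571 K → 11600 K to the nearest 100 K.
M_estimate = 10⁶/11600 = 86.21; M_reference = 10⁶/3200 = 312.50.
ΔM = 86.21 − 312.50 = -226.29 → -226 mireds.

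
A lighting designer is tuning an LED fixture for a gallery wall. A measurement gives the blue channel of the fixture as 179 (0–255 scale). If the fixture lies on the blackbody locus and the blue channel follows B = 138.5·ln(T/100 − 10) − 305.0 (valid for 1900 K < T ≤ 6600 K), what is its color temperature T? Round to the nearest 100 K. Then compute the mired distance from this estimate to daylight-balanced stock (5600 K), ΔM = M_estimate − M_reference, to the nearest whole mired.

+54 mireds

ln(t − 10) = (179 + 305.0) / 138.5 = 3.4946.
t − 10 = e^3.4946 = 32.937, so t = 42.937.
T = 100·t = 4294 K → 4300 K to the nearest 100 K.
M_estimate = 10⁶/4300 = 232.56; M_reference = 10⁶/5600 = 178.57.
ΔM = 232.56 − 178.57 = 53.99 → +54 mireds.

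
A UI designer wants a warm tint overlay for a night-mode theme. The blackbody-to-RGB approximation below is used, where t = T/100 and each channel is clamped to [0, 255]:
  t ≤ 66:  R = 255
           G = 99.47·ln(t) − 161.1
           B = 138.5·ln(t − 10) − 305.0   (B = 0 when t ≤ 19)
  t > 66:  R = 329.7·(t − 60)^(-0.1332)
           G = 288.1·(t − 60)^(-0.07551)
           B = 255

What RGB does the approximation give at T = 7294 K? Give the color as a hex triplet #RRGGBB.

#EAEDFF

t = 7294/100 = 72.94; the t > 66 branch applies.
R = 329.7·(72.94 − 60)^(-0.1332) = 329.7·12.94^(-0.1332) = 329.7·0.71103 = 234.428.
G = 288.1·(72.94 − 60)^(-0.07551) = 288.1·12.94^(-0.07551) = 288.1·0.82421 = 237.455.
B = 255 by definition for t > 66.
Rounded: (234, 237, 255).
In hex: #EAEDFF.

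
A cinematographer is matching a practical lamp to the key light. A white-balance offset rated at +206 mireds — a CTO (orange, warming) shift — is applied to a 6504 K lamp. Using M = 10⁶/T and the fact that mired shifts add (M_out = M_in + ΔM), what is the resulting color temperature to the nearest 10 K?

M_in = 10⁶/6504 = 153.75 mireds.
M_out = 153.75 + (+206) = 359.75 mireds.
T_out = 10⁶/359.75 = 2779.7 K → 2780 K.

2780 K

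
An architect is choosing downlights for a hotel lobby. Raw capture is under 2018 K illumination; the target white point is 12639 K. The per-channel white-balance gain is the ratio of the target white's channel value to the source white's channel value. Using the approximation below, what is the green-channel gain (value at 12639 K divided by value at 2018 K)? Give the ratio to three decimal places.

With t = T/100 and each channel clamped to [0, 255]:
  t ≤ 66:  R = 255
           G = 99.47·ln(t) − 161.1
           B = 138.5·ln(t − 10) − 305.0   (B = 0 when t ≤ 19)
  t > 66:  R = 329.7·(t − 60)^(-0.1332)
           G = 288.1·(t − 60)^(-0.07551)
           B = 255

1.523

At 2018 K (t = 20.18):
  G = 99.47·ln 20.18 − 161.1 = 99.47·3.0047 − 161.1 = 137.777.
At 12639 K (t = 126.39):
  G = 288.1·(126.39 − 60)^(-0.07551) = 288.1·66.39^(-0.07551) = 288.1·0.72847 = 209.873.
Gain = 209.873 / 137.777 = 1.5233 → 1.523.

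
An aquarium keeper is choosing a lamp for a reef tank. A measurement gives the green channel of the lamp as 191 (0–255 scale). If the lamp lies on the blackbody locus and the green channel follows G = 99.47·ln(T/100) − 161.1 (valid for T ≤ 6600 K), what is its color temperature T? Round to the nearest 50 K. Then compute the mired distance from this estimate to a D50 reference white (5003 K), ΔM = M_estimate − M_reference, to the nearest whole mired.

ln t = (191 + 161.1) / 99.47 = 3.5398.
t = e^3.5398 = 34.459.
T = 100·t = 3446 K → 3450 K to the nearest 50 K.
M_estimate = 10⁶/3450 = 289.86; M_reference = 10⁶/5003 = 199.88.
ΔM = 289.86 − 199.88 = 89.98 → +90 mireds.

+90 mireds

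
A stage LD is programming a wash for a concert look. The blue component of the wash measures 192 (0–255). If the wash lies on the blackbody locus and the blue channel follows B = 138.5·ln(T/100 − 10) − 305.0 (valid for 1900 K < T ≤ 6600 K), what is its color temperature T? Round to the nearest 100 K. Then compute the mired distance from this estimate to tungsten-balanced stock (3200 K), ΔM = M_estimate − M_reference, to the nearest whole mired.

ln(t − 10) = (192 + 305.0) / 138.5 = 3.5884.
t − 10 = e^3.5884 = 36.178, so t = 46.178.
T = 100·t = 4618 K → 4600 K to the nearest 100 K.
M_estimate = 10⁶/4600 = 217.39; M_reference = 10⁶/3200 = 312.50.
ΔM = 217.39 − 312.50 = -95.11 → -95 mireds.

-95 mireds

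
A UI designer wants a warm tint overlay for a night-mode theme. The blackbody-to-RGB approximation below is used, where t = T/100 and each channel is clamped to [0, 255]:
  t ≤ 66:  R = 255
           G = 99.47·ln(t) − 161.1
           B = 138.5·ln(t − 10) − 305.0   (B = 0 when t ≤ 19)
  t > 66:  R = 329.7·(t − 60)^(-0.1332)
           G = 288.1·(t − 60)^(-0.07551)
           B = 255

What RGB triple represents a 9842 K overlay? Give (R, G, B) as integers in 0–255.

t = 9842/100 = 98.42; the t > 66 branch applies.
R = 329.7·(98.42 − 60)^(-0.1332) = 329.7·38.42^(-0.1332) = 329.7·0.61509 = 202.794.
G = 288.1·(98.42 − 60)^(-0.07551) = 288.1·38.42^(-0.07551) = 288.1·0.75919 = 218.722.
B = 255 by definition for t > 66.
Rounded: (203, 219, 255).

(203, 219, 255)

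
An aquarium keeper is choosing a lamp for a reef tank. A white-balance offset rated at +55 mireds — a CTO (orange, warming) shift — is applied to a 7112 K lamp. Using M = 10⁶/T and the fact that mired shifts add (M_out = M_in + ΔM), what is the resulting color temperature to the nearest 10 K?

5110 K

M_in = 10⁶/7112 = 140.61 mireds.
M_out = 140.61 + (+55) = 195.61 mireds.
T_out = 10⁶/195.61 = 5112.3 K → 5110 K.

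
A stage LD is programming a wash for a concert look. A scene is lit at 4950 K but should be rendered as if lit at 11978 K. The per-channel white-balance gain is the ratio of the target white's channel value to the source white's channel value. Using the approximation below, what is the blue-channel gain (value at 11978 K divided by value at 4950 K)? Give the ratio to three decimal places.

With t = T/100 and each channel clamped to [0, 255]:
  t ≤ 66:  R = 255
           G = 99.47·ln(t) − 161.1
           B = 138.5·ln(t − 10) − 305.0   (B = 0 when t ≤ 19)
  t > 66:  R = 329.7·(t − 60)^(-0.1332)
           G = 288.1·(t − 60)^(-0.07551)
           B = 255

At 4950 K (t = 49.5):
  B = 138.5·ln(49.5 − 10) − 305.0 = 138.5·ln 39.5 − 305.0 = 138.5·3.6763 − 305.0 = 204.168.
At 11978 K (t = 119.78):
  B = 255 by definition for t > 66.
Gain = 255.000 / 204.168 = 1.2490 → 1.249.

1.249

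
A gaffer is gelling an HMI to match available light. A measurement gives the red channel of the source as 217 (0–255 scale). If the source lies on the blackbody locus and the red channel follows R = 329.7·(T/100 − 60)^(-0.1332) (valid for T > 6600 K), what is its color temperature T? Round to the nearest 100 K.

8300 K

(t − 60)^(-0.1332) = 217/329.7 = 0.65817.
t − 60 = 0.65817^(1/-0.1332) = 0.65817^(-7.508) = 23.110, so t = 83.110.
T = 100·t = 8311 K → 8300 K to the nearest 100 K.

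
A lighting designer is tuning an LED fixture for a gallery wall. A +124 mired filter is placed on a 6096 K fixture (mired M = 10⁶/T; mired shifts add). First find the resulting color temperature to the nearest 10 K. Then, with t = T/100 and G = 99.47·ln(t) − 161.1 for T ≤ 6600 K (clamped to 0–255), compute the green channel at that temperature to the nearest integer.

M_in = 10⁶/6096 = 164.04; M_out = 164.04 + (+124) = 288.04.
T_out = 10⁶/288.04 = 3471.7 K → 3470 K; t = 34.7.
G = 99.47·ln 34.7 − 161.1 = 99.47·3.5467 − 161.1 = 191.694.
Rounded: 192.

192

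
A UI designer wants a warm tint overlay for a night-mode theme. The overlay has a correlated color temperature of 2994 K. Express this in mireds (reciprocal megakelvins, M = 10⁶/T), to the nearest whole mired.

334 mireds

M = 10⁶ / 2994 = 334.001 → 334 mireds.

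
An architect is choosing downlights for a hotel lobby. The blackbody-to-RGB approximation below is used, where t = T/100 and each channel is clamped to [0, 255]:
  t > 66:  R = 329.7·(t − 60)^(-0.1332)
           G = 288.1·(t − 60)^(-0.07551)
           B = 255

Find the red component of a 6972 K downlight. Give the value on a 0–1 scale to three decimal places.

t = 6972/100 = 69.72; the t > 66 branch applies.
R = 329.7·(69.72 − 60)^(-0.1332) = 329.7·9.72^(-0.1332) = 329.7·0.73866 = 243.535.
On a 0–1 scale: 243.535/255 = 0.9550 → 0.955.

0.955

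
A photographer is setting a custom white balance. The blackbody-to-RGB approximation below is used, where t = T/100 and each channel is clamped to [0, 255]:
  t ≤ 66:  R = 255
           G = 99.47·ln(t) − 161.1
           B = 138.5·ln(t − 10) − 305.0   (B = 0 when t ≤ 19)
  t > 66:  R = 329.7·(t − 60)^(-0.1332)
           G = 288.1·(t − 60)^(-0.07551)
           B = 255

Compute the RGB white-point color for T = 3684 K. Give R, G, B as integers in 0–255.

R=255, G=198, B=151

t = 3684/100 = 36.84; the t ≤ 66 branch applies.
R = 255 by definition for t ≤ 66.
G = 99.47·ln 36.84 − 161.1 = 99.47·3.6066 − 161.1 = 197.647.
B = 138.5·ln(36.84 − 10) − 305.0 = 138.5·ln 26.84 − 305.0 = 138.5·3.2899 − 305.0 = 150.650.
Rounded: (255, 198, 151).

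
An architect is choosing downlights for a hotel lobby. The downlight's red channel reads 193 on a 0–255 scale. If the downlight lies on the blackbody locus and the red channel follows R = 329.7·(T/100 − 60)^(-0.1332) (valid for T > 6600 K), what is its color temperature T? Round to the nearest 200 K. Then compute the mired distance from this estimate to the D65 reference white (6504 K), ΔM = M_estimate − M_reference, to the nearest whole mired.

-68 mireds

(t − 60)^(-0.1332) = 193/329.7 = 0.58538.
t − 60 = 0.58538^(1/-0.1332) = 0.58538^(-7.508) = 55.713, so t = 115.713.
T = 100·t = 11571 K → 11600 K to the nearest 200 K.
M_estimate = 10⁶/11600 = 86.21; M_reference = 10⁶/6504 = 153.75.
ΔM = 86.21 − 153.75 = -67.54 → -68 mireds.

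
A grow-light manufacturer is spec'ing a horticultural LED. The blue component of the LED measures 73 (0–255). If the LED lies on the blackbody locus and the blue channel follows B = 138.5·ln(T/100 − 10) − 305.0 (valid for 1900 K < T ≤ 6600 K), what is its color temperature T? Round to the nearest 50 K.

2550 K

ln(t − 10) = (73 + 305.0) / 138.5 = 2.7292.
t − 10 = e^2.7292 = 15.321, so t = 25.321.
T = 100·t = 2532 K → 2550 K to the nearest 50 K.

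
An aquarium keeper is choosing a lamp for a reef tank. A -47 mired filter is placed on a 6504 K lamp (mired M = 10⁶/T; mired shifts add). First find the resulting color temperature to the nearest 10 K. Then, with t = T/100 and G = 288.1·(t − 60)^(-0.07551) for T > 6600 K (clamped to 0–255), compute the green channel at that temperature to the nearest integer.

221

M_in = 10⁶/6504 = 153.75; M_out = 153.75 + (-47) = 106.75.
T_out = 10⁶/106.75 = 9367.5 K → 9370 K; t = 93.7.
G = 288.1·(93.7 − 60)^(-0.07551) = 288.1·33.7^(-0.07551) = 288.1·0.76674 = 220.898.
Rounded: 221.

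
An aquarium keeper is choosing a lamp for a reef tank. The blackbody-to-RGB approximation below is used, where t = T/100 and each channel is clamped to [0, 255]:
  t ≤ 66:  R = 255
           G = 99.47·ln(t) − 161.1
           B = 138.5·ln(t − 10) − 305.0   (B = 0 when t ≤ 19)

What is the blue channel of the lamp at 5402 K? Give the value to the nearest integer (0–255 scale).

219

t = 5402/100 = 54.02; the t ≤ 66 branch applies.
B = 138.5·ln(54.02 − 10) − 305.0 = 138.5·ln 44.02 − 305.0 = 138.5·3.7846 − 305.0 = 219.173.
Rounded: 219.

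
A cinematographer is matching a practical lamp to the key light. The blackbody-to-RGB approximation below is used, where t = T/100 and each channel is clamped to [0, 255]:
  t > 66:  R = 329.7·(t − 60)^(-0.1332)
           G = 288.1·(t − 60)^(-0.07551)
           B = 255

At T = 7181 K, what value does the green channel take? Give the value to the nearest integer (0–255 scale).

239

t = 7181/100 = 71.81; the t > 66 branch applies.
G = 288.1·(71.81 − 60)^(-0.07551) = 288.1·11.81^(-0.07551) = 288.1·0.82992 = 239.099.
Rounded: 239.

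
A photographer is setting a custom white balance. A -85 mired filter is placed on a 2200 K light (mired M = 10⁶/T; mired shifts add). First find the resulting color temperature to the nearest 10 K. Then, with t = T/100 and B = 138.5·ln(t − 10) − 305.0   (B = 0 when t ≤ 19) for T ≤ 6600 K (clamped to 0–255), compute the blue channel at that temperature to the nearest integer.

M_in = 10⁶/2200 = 454.55; M_out = 454.55 + (-85) = 369.55.
T_out = 10⁶/369.55 = 2706.0 K → 2710 K; t = 27.1.
B = 138.5·ln(27.1 − 10) − 305.0 = 138.5·ln 17.1 − 305.0 = 138.5·2.8391 − 305.0 = 88.212.
Rounded: 88.

88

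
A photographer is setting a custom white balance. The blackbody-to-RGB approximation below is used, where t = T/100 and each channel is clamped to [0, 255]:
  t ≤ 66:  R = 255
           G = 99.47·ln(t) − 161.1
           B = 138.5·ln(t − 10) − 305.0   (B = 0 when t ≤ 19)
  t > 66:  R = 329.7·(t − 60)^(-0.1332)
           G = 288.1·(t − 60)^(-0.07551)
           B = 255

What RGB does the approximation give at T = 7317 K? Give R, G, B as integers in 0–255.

t = 7317/100 = 73.17; the t > 66 branch applies.
R = 329.7·(73.17 − 60)^(-0.1332) = 329.7·13.17^(-0.1332) = 329.7·0.70937 = 233.878.
G = 288.1·(73.17 − 60)^(-0.07551) = 288.1·13.17^(-0.07551) = 288.1·0.82311 = 237.139.
B = 255 by definition for t > 66.
Rounded: (234, 237, 255).

R=234, G=237, B=255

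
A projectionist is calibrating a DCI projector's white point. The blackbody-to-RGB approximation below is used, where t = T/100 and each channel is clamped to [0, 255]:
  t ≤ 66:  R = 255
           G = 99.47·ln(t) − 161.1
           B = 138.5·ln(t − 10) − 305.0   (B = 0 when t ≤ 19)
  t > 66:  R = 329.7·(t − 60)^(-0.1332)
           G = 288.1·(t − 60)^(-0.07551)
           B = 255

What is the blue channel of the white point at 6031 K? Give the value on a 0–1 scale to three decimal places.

0.932

t = 6031/100 = 60.31; the t ≤ 66 branch applies.
B = 138.5·ln(60.31 − 10) − 305.0 = 138.5·ln 50.31 − 305.0 = 138.5·3.9182 − 305.0 = 237.671.
On a 0–1 scale: 237.671/255 = 0.9320 → 0.932.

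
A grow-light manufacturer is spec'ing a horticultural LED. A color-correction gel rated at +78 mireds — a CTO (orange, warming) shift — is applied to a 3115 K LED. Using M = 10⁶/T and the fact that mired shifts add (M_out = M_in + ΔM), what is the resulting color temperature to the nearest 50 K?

2500 K

M_in = 10⁶/3115 = 321.03 mireds.
M_out = 321.03 + (+78) = 399.03 mireds.
T_out = 10⁶/399.03 = 2506.1 K → 2500 K.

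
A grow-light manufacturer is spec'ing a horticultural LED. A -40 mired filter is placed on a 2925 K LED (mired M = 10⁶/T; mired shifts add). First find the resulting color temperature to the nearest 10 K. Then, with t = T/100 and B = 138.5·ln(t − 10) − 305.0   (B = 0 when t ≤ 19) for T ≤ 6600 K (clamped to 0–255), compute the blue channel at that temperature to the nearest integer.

130

M_in = 10⁶/2925 = 341.88; M_out = 341.88 + (-40) = 301.88.
T_out = 10⁶/301.88 = 3312.6 K → 3310 K; t = 33.1.
B = 138.5·ln(33.1 − 10) − 305.0 = 138.5·ln 23.1 − 305.0 = 138.5·3.1398 − 305.0 = 129.867.
Rounded: 130.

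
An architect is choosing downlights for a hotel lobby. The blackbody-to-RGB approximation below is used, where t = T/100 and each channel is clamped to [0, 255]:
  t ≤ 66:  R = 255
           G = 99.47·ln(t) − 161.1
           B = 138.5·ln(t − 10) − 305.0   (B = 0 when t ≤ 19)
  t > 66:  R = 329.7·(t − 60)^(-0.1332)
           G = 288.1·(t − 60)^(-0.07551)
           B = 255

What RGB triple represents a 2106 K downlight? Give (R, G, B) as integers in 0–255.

t = 2106/100 = 21.06; the t ≤ 66 branch applies.
R = 255 by definition for t ≤ 66.
G = 99.47·ln 21.06 − 161.1 = 99.47·3.0474 − 161.1 = 142.022.
B = 138.5·ln(21.06 − 10) − 305.0 = 138.5·ln 11.06 − 305.0 = 138.5·2.4033 − 305.0 = 27.862.
Rounded: (255, 142, 28).

(255, 142, 28)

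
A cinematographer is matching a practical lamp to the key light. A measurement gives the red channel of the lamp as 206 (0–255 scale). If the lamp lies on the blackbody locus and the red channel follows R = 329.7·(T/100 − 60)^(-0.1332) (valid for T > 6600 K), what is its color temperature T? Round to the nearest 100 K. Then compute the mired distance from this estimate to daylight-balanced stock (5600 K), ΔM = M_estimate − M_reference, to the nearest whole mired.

(t − 60)^(-0.1332) = 206/329.7 = 0.62481.
t − 60 = 0.62481^(1/-0.1332) = 0.62481^(-7.508) = 34.152, so t = 94.152.
T = 100·t = 9415 K → 9400 K to the nearest 100 K.
M_estimate = 10⁶/9400 = 106.38; M_reference = 10⁶/5600 = 178.57.
ΔM = 106.38 − 178.57 = -72.19 → -72 mireds.

-72 mireds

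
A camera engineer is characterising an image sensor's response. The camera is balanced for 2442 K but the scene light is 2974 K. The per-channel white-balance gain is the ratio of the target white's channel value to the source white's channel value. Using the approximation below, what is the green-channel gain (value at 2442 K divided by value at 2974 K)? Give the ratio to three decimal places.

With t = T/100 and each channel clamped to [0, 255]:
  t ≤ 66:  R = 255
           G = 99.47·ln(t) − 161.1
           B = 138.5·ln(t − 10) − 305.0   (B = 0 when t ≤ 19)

At 2974 K (t = 29.74):
  G = 99.47·ln 29.74 − 161.1 = 99.47·3.3925 − 161.1 = 176.351.
At 2442 K (t = 24.42):
  G = 99.47·ln 24.42 − 161.1 = 99.47·3.1954 − 161.1 = 156.747.
Gain = 156.747 / 176.351 = 0.8888 → 0.889.

0.889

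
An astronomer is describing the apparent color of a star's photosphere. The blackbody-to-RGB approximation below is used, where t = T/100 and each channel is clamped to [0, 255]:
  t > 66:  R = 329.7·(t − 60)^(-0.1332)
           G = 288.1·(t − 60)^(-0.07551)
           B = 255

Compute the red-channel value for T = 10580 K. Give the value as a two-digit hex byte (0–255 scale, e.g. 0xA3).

0xC6

t = 10580/100 = 105.8; the t > 66 branch applies.
R = 329.7·(105.8 − 60)^(-0.1332) = 329.7·45.8^(-0.1332) = 329.7·0.60086 = 198.103.
Rounded: 198; in hex, 0xC6.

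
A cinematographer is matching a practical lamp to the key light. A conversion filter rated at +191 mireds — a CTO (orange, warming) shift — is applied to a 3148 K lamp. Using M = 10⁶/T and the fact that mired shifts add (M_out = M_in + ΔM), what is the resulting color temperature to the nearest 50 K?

1950 K

M_in = 10⁶/3148 = 317.66 mireds.
M_out = 317.66 + (+191) = 508.66 mireds.
T_out = 10⁶/508.66 = 1965.9 K → 1950 K.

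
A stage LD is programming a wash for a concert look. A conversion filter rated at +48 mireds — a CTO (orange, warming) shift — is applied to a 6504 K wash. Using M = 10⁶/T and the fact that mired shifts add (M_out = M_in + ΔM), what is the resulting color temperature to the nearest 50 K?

4950 K

M_in = 10⁶/6504 = 153.75 mireds.
M_out = 153.75 + (+48) = 201.75 mireds.
T_out = 10⁶/201.75 = 4956.6 K → 4950 K.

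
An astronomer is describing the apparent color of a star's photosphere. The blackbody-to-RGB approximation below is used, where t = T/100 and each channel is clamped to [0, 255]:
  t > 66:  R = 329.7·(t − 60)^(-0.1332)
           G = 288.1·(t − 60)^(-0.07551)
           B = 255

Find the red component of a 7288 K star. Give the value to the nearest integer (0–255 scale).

t = 7288/100 = 72.88; the t > 66 branch applies.
R = 329.7·(72.88 − 60)^(-0.1332) = 329.7·12.88^(-0.1332) = 329.7·0.71147 = 234.573.
Rounded: 235.

235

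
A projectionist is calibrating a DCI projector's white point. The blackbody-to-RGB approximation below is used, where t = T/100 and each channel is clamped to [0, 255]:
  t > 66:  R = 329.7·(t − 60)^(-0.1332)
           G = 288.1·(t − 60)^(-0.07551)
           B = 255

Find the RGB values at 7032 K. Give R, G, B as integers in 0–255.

t = 7032/100 = 70.32; the t > 66 branch applies.
R = 329.7·(70.32 − 60)^(-0.1332) = 329.7·10.32^(-0.1332) = 329.7·0.73279 = 241.600.
G = 288.1·(70.32 − 60)^(-0.07551) = 288.1·10.32^(-0.07551) = 288.1·0.83841 = 241.546.
B = 255 by definition for t > 66.
Rounded: (242, 242, 255).

R=242, G=242, B=255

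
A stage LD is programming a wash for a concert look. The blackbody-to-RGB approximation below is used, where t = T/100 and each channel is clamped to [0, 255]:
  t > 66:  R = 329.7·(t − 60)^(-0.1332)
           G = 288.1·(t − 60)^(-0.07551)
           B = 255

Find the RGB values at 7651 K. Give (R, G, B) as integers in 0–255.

t = 7651/100 = 76.51; the t > 66 branch applies.
R = 329.7·(76.51 − 60)^(-0.1332) = 329.7·16.51^(-0.1332) = 329.7·0.68833 = 226.942.
G = 288.1·(76.51 − 60)^(-0.07551) = 288.1·16.51^(-0.07551) = 288.1·0.80919 = 233.126.
B = 255 by definition for t > 66.
Rounded: (227, 233, 255).

(227, 233, 255)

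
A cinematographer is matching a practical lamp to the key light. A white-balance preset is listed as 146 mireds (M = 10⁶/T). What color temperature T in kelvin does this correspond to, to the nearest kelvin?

T = 10⁶ / 146 = 6849.32 K → 6849 K.

6849 K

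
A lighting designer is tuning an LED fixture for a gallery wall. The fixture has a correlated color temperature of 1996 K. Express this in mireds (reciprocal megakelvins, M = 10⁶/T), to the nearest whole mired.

M = 10⁶ / 1996 = 501.002 → 501 mireds.

501 mireds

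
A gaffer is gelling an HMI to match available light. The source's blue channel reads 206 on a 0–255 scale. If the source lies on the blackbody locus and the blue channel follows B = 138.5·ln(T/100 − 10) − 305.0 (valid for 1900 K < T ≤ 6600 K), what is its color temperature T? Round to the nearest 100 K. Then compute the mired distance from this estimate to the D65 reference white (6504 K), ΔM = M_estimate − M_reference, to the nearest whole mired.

ln(t − 10) = (206 + 305.0) / 138.5 = 3.6895.
t − 10 = e^3.6895 = 40.026, so t = 50.026.
T = 100·t = 5003 K → 5000 K to the nearest 100 K.
M_estimate = 10⁶/5000 = 200.00; M_reference = 10⁶/6504 = 153.75.
ΔM = 200.00 − 153.75 = 46.25 → +46 mireds.

+46 mireds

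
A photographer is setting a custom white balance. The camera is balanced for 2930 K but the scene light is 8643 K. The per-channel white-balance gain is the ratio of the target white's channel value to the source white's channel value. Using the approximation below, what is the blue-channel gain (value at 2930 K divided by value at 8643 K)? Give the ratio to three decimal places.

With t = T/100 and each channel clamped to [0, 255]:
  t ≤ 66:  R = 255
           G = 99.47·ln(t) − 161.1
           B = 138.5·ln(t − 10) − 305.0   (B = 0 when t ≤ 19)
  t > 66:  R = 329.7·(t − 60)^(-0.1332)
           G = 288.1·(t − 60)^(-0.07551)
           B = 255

At 8643 K (t = 86.43):
  B = 255 by definition for t > 66.
At 2930 K (t = 29.3):
  B = 138.5·ln(29.3 − 10) − 305.0 = 138.5·ln 19.3 − 305.0 = 138.5·2.9601 − 305.0 = 104.975.
Gain = 104.975 / 255.000 = 0.4117 → 0.412.

0.412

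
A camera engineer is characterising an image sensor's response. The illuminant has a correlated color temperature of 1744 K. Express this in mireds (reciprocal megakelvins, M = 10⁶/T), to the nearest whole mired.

573 mireds

M = 10⁶ / 1744 = 573.394 → 573 mireds.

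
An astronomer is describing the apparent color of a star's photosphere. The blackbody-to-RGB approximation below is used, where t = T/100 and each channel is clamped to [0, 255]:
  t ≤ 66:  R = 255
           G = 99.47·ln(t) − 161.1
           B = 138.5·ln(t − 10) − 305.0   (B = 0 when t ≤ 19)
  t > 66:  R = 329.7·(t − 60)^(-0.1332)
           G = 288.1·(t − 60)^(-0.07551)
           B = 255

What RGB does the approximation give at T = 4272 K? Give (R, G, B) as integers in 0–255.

(255, 212, 178)

t = 4272/100 = 42.72; the t ≤ 66 branch applies.
R = 255 by definition for t ≤ 66.
G = 99.47·ln 42.72 − 161.1 = 99.47·3.7547 − 161.1 = 212.377.
B = 138.5·ln(42.72 − 10) − 305.0 = 138.5·ln 32.72 − 305.0 = 138.5·3.4880 − 305.0 = 178.086.
Rounded: (255, 212, 178).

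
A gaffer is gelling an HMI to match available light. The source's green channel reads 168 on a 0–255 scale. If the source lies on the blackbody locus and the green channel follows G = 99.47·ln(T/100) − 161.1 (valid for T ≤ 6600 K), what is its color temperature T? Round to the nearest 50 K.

2750 K

ln t = (168 + 161.1) / 99.47 = 3.3085.
t = e^3.3085 = 27.345.
T = 100·t = 2735 K → 2750 K to the nearest 50 K.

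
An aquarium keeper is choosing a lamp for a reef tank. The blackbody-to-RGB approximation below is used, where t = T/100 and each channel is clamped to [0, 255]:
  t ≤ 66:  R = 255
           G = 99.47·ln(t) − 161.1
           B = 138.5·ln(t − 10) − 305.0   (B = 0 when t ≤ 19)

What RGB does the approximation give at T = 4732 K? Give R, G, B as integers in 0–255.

t = 4732/100 = 47.32; the t ≤ 66 branch applies.
R = 255 by definition for t ≤ 66.
G = 99.47·ln 47.32 − 161.1 = 99.47·3.8569 − 161.1 = 222.549.
B = 138.5·ln(47.32 − 10) − 305.0 = 138.5·ln 37.32 − 305.0 = 138.5·3.6195 − 305.0 = 196.305.
Rounded: (255, 223, 196).

R=255, G=223, B=196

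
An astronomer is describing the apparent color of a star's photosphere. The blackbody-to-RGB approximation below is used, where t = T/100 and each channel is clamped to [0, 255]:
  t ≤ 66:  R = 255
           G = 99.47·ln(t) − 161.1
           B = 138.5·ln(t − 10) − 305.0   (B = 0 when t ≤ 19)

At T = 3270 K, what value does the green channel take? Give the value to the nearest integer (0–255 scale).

186

t = 3270/100 = 32.7; the t ≤ 66 branch applies.
G = 99.47·ln 32.7 − 161.1 = 99.47·3.4874 − 161.1 = 185.789.
Rounded: 186.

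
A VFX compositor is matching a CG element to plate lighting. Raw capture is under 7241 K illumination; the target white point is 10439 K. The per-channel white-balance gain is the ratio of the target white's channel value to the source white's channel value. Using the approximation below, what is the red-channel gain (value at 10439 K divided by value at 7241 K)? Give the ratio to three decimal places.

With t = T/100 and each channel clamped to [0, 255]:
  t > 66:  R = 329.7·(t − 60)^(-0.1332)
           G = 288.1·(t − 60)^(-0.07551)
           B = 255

At 7241 K (t = 72.41):
  R = 329.7·(72.41 − 60)^(-0.1332) = 329.7·12.41^(-0.1332) = 329.7·0.71501 = 235.737.
At 10439 K (t = 104.39):
  R = 329.7·(104.39 − 60)^(-0.1332) = 329.7·44.39^(-0.1332) = 329.7·0.60337 = 198.930.
Gain = 198.930 / 235.737 = 0.8439 → 0.844.

0.844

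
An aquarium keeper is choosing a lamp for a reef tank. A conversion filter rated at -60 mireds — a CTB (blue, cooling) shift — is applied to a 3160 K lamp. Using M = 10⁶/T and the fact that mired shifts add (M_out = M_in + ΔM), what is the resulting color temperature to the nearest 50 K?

3900 K

M_in = 10⁶/3160 = 316.46 mireds.
M_out = 316.46 + (-60) = 256.46 mireds.
T_out = 10⁶/256.46 = 3899.3 K → 3900 K.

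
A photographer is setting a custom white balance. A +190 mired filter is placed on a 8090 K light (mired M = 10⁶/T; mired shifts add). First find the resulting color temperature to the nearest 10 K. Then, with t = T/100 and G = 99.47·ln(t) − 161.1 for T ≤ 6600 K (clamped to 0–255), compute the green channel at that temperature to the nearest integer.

183

M_in = 10⁶/8090 = 123.61; M_out = 123.61 + (+190) = 313.61.
T_out = 10⁶/313.61 = 3188.7 K → 3190 K; t = 31.9.
G = 99.47·ln 31.9 − 161.1 = 99.47·3.4626 − 161.1 = 183.325.
Rounded: 183.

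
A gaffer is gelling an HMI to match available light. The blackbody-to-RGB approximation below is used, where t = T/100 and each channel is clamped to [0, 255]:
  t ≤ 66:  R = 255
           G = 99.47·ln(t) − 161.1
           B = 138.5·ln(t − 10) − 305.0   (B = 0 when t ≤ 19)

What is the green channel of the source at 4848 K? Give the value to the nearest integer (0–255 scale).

t = 4848/100 = 48.48; the t ≤ 66 branch applies.
G = 99.47·ln 48.48 − 161.1 = 99.47·3.8812 − 161.1 = 224.958.
Rounded: 225.

225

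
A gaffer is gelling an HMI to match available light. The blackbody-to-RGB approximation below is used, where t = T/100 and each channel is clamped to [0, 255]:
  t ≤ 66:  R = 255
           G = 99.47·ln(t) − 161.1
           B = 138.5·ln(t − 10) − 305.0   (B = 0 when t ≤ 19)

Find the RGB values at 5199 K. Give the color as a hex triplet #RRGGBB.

#FFE8D5

t = 5199/100 = 51.99; the t ≤ 66 branch applies.
R = 255 by definition for t ≤ 66.
G = 99.47·ln 51.99 − 161.1 = 99.47·3.9511 − 161.1 = 231.911.
B = 138.5·ln(51.99 − 10) − 305.0 = 138.5·ln 41.99 − 305.0 = 138.5·3.7374 − 305.0 = 212.634.
Rounded: (255, 232, 213).
In hex: #FFE8D5.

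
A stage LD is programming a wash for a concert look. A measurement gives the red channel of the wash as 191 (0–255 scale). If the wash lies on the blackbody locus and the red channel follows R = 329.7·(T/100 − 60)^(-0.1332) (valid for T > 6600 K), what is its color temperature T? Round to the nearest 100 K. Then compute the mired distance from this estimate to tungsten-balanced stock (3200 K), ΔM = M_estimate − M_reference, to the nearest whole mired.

(t − 60)^(-0.1332) = 191/329.7 = 0.57931.
t − 60 = 0.57931^(1/-0.1332) = 0.57931^(-7.508) = 60.245, so t = 120.245.
T = 100·t = 12025 K → 12000 K to the nearest 100 K.
M_estimate = 10⁶/12000 = 83.33; M_reference = 10⁶/3200 = 312.50.
ΔM = 83.33 − 312.50 = -229.17 → -229 mireds.

-229 mireds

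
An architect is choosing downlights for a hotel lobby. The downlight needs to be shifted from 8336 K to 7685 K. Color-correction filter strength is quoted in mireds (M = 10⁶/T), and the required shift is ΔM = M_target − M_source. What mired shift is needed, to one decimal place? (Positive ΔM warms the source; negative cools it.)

+10.2 mireds

M_source = 10⁶/8336 = 119.962; M_target = 10⁶/7685 = 130.124.
ΔM = 130.124 − 119.962 = 10.162 → +10.2 mireds, a warming shift.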